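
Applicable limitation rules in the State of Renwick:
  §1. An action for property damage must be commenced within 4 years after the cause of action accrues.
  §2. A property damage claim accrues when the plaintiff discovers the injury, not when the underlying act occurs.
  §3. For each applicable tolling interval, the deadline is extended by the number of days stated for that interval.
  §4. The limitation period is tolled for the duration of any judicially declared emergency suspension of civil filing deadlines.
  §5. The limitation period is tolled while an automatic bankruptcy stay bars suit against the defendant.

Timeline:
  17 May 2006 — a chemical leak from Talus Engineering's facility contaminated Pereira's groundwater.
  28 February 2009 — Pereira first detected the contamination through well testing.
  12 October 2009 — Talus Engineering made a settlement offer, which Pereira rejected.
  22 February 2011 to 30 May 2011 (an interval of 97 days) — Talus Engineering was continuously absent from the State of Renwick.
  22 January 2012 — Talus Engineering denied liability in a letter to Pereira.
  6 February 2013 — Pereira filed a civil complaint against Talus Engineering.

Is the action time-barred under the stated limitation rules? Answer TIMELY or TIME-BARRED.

TIMELY

Accrual is tied to discovery, so the period began on 28 February 2009 rather than on 17 May 2006 when the act occurred.
4 years from 28 February 2009 is 28 February 2013.
No stated provision tolls the period for the defendant's absence, so the interval from 22 February 2011 to 30 May 2011 has no effect on the deadline.
The other events in the timeline have no effect on the limitation period under the stated rules.
The 6 February 2013 filing precedes the 28 February 2013 deadline; the claim is timely.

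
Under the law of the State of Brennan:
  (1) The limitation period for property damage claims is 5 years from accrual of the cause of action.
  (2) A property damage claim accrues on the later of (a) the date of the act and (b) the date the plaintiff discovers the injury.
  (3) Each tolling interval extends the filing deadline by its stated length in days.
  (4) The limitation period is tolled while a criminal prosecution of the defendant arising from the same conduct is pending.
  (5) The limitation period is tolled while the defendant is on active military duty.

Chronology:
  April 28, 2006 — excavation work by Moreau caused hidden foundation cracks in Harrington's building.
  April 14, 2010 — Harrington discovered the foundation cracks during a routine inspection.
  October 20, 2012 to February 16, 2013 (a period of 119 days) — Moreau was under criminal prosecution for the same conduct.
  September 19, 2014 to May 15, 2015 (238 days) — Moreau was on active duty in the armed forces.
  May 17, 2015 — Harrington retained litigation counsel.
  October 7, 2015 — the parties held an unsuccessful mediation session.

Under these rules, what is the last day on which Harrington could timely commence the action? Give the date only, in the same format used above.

Because discovery on April 14, 2010 post-dates the April 28, 2006 act, accrual under the later-of rule falls on April 14, 2010.
5 years from April 14, 2010 is April 14, 2015.
The period was tolled for 119 days by the pending criminal prosecution (October 20, 2012 to February 16, 2013), pushing the deadline to August 11, 2015.
The period was tolled for 238 days by the defendant's active military service (September 19, 2014 to May 15, 2015), pushing the deadline to April 5, 2016.
Nothing else in the chronology tolls or restarts the period.

April 5, 2016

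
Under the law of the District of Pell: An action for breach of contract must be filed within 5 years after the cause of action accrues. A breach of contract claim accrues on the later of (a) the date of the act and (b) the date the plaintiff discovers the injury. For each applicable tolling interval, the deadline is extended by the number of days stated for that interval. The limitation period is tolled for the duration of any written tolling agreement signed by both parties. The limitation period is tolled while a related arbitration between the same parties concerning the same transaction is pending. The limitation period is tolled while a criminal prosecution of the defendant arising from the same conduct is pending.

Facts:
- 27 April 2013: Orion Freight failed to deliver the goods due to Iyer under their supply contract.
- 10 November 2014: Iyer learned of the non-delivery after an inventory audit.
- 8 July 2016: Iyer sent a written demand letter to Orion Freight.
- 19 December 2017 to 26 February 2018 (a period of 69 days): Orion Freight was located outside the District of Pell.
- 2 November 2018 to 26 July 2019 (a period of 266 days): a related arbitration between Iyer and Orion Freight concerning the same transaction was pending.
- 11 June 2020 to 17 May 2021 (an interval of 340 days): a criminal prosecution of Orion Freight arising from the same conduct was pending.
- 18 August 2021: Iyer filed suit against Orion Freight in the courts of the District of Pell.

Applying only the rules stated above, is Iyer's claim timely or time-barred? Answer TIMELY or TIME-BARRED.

The claim accrued on 10 November 2014 — the later of the 27 April 2013 act and the 10 November 2014 discovery.
The untolled deadline — 5 years after 10 November 2014 — is 10 November 2019.
Because the pending related arbitration ran from 2 November 2018 to 26 July 2019, the deadline is extended by 266 days to 2 August 2020.
The period was tolled for 340 days by the pending criminal prosecution (11 June 2020 to 17 May 2021), pushing the deadline to 8 July 2021.
Although the defendant's absence ran from 19 December 2017 to 26 February 2018, the stated rules do not make that a tolling event, so it is disregarded.
The other events in the timeline have no effect on the limitation period under the stated rules.
Filing on 18 August 2021 missed the 8 July 2021 deadline — the action is time-barred.

TIME-BARRED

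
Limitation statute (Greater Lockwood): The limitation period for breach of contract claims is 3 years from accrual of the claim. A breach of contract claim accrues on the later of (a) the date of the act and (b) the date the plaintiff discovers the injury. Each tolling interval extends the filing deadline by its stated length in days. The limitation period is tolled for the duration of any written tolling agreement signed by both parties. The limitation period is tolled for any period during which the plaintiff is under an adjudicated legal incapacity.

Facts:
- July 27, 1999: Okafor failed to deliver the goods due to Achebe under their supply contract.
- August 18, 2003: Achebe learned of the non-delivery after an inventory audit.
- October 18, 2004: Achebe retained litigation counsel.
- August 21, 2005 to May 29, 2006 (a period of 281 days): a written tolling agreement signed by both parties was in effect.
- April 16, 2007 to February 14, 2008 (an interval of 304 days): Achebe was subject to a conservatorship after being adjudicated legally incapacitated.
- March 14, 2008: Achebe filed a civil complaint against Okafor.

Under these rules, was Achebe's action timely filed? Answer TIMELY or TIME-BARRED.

TIMELY

Because discovery on August 18, 2003 post-dates the July 27, 1999 act, accrual under the later-of rule falls on August 18, 2003.
The untolled deadline — 3 years after August 18, 2003 — is August 18, 2006.
Because the written tolling agreement ran from August 21, 2005 to May 29, 2006, the deadline is extended by 281 days to May 26, 2007.
Because the plaintiff's legal incapacity ran from April 16, 2007 to February 14, 2008, the deadline is extended by 304 days to March 25, 2008.
The other events in the timeline have no effect on the limitation period under the stated rules.
Filing on March 14, 2008 beat the March 25, 2008 deadline — the action is timely.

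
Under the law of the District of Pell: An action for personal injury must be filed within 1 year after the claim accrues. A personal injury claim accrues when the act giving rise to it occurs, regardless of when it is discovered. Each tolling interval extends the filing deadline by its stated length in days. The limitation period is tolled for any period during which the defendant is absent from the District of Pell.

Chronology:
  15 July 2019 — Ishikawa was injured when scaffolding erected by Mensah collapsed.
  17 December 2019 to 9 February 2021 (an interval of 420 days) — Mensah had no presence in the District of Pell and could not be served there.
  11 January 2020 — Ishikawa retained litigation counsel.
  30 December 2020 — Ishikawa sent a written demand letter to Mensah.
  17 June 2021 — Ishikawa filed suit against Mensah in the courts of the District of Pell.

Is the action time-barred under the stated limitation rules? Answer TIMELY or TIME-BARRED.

TIMELY

The claim accrued on 15 July 2019, the date of the act.
The untolled deadline — 1 year after 15 July 2019 — is 15 July 2020.
The period was tolled for 420 days by the defendant's absence from the jurisdiction (17 December 2019 to 9 February 2021), pushing the deadline to 8 September 2021.
The other events in the timeline have no effect on the limitation period under the stated rules.
The 17 June 2021 filing precedes the 8 September 2021 deadline; the claim is timely.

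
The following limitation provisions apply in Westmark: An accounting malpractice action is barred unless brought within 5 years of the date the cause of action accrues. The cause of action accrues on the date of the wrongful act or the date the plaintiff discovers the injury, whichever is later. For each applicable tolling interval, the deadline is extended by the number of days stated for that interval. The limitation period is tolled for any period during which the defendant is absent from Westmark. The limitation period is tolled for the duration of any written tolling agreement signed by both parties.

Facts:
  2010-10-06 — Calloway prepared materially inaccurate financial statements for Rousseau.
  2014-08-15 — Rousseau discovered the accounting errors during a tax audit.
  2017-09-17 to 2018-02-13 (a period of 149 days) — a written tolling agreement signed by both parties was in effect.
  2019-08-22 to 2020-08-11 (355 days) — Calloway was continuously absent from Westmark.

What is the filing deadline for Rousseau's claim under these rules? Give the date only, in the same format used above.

2020-12-31

Because discovery on 2014-08-15 post-dates the 2010-10-06 act, accrual under the later-of rule falls on 2014-08-15.
5 years from 2014-08-15 is 2019-08-15.
The written tolling agreement from 2017-09-17 to 2018-02-13 tolled the period for 149 days, extending the deadline to 2020-01-11.
The period was tolled for 355 days by the defendant's absence from the jurisdiction (2019-08-22 to 2020-08-11), pushing the deadline to 2020-12-31.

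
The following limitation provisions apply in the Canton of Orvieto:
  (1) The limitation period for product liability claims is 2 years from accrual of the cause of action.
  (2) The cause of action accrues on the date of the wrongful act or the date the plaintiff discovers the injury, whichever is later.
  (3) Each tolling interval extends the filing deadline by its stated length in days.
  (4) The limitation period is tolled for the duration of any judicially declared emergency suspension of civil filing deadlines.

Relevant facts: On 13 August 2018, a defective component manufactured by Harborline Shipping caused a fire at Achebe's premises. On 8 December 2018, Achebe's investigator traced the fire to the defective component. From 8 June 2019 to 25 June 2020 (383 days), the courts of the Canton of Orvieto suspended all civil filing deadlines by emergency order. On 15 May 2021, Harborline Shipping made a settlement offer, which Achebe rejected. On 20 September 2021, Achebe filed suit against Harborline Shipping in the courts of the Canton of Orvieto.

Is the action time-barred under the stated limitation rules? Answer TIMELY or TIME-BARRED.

The claim accrued on 8 December 2018 — the later of the 13 August 2018 act and the 8 December 2018 discovery.
Adding the 2 years base period to 8 December 2018 gives a deadline of 8 December 2020, before any tolling.
Because the emergency suspension of filing deadlines ran from 8 June 2019 to 25 June 2020, the deadline is extended by 383 days to 26 December 2021.
None of the other events listed affects the running of the period under the stated rules.
The 20 September 2021 filing precedes the 26 December 2021 deadline; the claim is timely.

TIMELY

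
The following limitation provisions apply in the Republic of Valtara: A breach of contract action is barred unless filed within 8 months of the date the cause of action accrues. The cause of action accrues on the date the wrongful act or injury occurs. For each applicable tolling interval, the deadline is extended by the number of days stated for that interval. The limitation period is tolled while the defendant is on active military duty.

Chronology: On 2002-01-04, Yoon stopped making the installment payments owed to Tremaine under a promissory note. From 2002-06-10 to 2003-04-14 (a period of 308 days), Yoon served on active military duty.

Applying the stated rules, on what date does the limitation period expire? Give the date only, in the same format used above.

The claim accrued on 2002-01-04, when the wrongful act occurred.
Adding the 8 months base period to 2002-01-04 gives a deadline of 2002-09-04, before any tolling.
Because the defendant's active military service ran from 2002-06-10 to 2003-04-14, the deadline is extended by 308 days to 2003-07-09.

2003-07-09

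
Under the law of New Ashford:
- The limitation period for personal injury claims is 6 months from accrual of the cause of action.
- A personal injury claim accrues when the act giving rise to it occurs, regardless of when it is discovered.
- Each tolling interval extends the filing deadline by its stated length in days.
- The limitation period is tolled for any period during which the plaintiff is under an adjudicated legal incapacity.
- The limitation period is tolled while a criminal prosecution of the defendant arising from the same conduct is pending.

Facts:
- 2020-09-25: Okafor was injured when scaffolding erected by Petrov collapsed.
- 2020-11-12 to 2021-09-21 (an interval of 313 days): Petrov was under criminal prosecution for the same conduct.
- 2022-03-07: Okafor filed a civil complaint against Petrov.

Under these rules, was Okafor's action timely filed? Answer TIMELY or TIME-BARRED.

TIME-BARRED

The cause of action accrued on 2020-09-25, the date of the act.
The untolled deadline — 6 months after 2020-09-25 — is 2021-03-25.
The period was tolled for 313 days by the pending criminal prosecution (2020-11-12 to 2021-09-21), pushing the deadline to 2022-02-01.
Filing on 2022-03-07 missed the 2022-02-01 deadline — the action is time-barred.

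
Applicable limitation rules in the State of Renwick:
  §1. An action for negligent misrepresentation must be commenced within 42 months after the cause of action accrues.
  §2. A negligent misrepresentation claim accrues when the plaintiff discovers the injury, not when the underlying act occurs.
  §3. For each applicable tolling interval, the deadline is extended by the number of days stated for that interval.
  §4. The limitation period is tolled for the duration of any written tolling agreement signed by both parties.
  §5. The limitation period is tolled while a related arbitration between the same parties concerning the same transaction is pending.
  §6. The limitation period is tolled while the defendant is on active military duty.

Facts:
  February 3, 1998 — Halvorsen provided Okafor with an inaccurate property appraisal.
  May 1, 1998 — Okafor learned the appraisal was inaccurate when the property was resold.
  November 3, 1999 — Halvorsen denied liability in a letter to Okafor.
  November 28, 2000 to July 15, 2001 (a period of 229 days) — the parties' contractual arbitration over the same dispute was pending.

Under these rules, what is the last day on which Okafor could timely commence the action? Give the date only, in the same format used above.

Under the discovery rule, the claim accrued on May 1, 1998, when Okafor discovered the injury — not on the February 3, 1998 date of the underlying act.
The untolled deadline — 42 months after May 1, 1998 — is November 1, 2001.
The period was tolled for 229 days by the pending related arbitration (November 28, 2000 to July 15, 2001), pushing the deadline to June 18, 2002.
Nothing else in the chronology tolls or restarts the period.

June 18, 2002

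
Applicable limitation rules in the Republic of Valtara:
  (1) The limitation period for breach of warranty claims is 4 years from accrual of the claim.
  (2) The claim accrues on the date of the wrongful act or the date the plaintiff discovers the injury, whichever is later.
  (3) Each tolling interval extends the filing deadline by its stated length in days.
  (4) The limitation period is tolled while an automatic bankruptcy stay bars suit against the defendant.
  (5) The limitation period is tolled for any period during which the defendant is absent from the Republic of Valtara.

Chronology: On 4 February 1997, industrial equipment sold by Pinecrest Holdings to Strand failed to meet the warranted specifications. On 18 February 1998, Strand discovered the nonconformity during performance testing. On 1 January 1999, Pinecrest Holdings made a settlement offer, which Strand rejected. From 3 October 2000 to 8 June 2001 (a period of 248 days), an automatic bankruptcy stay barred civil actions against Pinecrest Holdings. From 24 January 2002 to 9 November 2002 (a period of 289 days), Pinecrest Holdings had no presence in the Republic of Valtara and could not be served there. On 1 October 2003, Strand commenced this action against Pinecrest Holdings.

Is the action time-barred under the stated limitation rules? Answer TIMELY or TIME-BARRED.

Taking the later of the act (4 February 1997) and discovery (18 February 1998), the claim accrued on 18 February 1998.
4 years from 18 February 1998 is 18 February 2002.
The period was tolled for 248 days by the automatic bankruptcy stay (3 October 2000 to 8 June 2001), pushing the deadline to 24 October 2002.
The defendant's absence from the jurisdiction from 24 January 2002 to 9 November 2002 tolled the period for 289 days, extending the deadline to 9 August 2003.
None of the other events listed affects the running of the period under the stated rules.
The 1 October 2003 filing falls after the 9 August 2003 deadline; the claim is time-barred.

TIME-BARRED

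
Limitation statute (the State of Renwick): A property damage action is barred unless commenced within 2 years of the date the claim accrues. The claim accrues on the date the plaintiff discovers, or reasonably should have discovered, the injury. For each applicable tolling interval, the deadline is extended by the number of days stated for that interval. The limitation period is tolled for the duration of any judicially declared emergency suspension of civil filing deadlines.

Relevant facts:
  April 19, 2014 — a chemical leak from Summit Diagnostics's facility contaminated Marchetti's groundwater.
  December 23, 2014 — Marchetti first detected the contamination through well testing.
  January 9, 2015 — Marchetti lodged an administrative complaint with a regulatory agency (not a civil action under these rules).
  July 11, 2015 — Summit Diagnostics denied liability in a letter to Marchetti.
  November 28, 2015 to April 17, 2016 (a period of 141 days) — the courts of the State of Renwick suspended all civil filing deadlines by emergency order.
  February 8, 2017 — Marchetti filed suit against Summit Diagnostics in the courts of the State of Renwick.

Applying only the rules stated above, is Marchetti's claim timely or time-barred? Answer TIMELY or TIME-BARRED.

Accrual is tied to discovery, so the period began on December 23, 2014 rather than on April 19, 2014 when the act occurred.
Adding the 2 years base period to December 23, 2014 gives a deadline of December 23, 2016, before any tolling.
The emergency suspension of filing deadlines from November 28, 2015 to April 17, 2016 tolled the period for 141 days, extending the deadline to May 13, 2017.
None of the other events listed affects the running of the period under the stated rules.
The February 8, 2017 filing precedes the May 13, 2017 deadline; the claim is timely.

TIMELY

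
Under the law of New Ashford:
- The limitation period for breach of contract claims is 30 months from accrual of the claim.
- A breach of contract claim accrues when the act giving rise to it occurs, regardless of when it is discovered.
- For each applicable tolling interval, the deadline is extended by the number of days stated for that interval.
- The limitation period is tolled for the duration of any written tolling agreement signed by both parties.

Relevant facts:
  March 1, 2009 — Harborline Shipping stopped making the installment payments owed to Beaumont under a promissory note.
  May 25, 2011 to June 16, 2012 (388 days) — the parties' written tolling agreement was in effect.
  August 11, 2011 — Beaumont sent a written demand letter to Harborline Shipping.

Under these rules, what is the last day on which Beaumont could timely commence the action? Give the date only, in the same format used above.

The claim accrued on March 1, 2009, when the wrongful act occurred.
Adding the 30 months base period to March 1, 2009 gives a deadline of September 1, 2011, before any tolling.
The written tolling agreement from May 25, 2011 to June 16, 2012 tolled the period for 388 days, extending the deadline to September 23, 2012.
None of the other events listed affects the running of the period under the stated rules.

September 23, 2012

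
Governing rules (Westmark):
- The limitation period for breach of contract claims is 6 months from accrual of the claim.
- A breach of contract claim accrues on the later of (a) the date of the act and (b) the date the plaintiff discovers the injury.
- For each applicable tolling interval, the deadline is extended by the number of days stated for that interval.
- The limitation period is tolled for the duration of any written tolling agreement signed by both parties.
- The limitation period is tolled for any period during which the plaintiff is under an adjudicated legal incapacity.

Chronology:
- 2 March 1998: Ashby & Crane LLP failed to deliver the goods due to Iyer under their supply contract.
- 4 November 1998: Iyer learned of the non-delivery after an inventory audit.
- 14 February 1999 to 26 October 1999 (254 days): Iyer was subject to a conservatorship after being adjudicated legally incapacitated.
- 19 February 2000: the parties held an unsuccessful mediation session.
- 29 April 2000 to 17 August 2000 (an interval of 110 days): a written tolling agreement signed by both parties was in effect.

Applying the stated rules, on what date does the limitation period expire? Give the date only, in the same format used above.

Because discovery on 4 November 1998 post-dates the 2 March 1998 act, accrual under the later-of rule falls on 4 November 1998.
Adding the 6 months base period to 4 November 1998 gives a deadline of 4 May 1999, before any tolling.
The plaintiff's legal incapacity from 14 February 1999 to 26 October 1999 tolled the period for 254 days, extending the deadline to 13 January 2000.
The written tolling agreement from 29 April 2000 to 17 August 2000 began after the period had already run on 13 January 2000, so it has no tolling effect.
Nothing else in the chronology tolls or restarts the period.

13 January 2000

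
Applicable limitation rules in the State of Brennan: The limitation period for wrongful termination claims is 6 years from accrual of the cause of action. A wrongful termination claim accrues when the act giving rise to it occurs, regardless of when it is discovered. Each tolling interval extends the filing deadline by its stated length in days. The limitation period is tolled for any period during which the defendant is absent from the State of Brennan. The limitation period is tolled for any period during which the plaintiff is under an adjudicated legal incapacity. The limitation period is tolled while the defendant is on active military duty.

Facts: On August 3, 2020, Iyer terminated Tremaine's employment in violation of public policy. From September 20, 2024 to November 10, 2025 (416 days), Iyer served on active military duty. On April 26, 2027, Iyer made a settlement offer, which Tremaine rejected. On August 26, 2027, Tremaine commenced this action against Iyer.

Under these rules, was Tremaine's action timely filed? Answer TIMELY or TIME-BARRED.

The cause of action accrued on August 3, 2020, the date of the act.
6 years from August 3, 2020 is August 3, 2026.
Because the defendant's active military service ran from September 20, 2024 to November 10, 2025, the deadline is extended by 416 days to September 23, 2027.
The other events in the timeline have no effect on the limitation period under the stated rules.
Tremaine filed on August 26, 2027, before the September 23, 2027 deadline, so the action is timely.

TIMELY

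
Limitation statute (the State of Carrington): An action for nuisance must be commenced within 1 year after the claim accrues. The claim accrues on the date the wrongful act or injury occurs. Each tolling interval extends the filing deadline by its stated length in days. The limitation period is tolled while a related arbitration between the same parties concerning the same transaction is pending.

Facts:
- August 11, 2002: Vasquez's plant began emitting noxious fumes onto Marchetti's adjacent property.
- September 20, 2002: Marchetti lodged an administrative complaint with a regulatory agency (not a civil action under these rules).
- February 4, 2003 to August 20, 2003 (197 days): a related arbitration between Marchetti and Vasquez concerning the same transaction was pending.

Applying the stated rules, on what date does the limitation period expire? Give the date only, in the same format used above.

The claim accrued on August 11, 2002, when the wrongful act occurred.
The untolled deadline — 1 year after August 11, 2002 — is August 11, 2003.
Because the pending related arbitration ran from February 4, 2003 to August 20, 2003, the deadline is extended by 197 days to February 24, 2004.
None of the other events listed affects the running of the period under the stated rules.

February 24, 2004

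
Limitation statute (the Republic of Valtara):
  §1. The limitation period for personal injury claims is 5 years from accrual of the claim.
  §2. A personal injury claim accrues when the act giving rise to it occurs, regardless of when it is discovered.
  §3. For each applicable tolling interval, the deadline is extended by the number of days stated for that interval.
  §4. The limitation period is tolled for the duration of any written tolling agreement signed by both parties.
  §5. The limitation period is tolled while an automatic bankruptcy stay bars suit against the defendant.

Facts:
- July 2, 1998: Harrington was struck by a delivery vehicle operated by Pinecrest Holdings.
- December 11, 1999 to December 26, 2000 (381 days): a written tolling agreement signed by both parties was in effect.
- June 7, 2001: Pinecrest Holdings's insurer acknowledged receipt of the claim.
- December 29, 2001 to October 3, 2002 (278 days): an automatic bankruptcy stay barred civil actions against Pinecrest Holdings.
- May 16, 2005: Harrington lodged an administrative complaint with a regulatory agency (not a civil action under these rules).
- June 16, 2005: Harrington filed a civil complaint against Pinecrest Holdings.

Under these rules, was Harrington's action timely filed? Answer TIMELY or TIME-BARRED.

The claim accrued on July 2, 1998, when the wrongful act occurred.
5 years from July 2, 1998 is July 2, 2003.
The written tolling agreement from December 11, 1999 to December 26, 2000 tolled the period for 381 days, extending the deadline to July 17, 2004.
The period was tolled for 278 days by the automatic bankruptcy stay (December 29, 2001 to October 3, 2002), pushing the deadline to April 21, 2005.
None of the other events listed affects the running of the period under the stated rules.
Harrington filed on June 16, 2005, after the April 21, 2005 deadline, so the action is time-barred.

TIME-BARRED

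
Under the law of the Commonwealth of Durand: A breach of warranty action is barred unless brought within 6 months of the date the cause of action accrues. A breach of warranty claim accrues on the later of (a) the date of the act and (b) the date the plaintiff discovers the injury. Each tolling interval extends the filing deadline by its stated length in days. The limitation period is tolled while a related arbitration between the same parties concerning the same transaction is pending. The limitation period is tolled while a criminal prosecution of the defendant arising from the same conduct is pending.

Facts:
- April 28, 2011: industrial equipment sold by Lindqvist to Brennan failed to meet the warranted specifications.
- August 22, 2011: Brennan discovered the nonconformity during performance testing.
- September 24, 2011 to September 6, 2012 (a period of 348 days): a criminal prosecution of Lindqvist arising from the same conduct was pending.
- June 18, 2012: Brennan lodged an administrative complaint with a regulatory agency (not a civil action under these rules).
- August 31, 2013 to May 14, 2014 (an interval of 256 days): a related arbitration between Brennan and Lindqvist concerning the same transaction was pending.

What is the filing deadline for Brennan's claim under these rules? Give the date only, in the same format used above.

February 4, 2013

Because discovery on August 22, 2011 post-dates the April 28, 2011 act, accrual under the later-of rule falls on August 22, 2011.
The untolled deadline — 6 months after August 22, 2011 — is February 22, 2012.
The pending criminal prosecution from September 24, 2011 to September 6, 2012 tolled the period for 348 days, extending the deadline to February 4, 2013.
The pending related arbitration starting August 31, 2013 came too late — the period had run on February 4, 2013 — and so does not extend the deadline.
The other events in the timeline have no effect on the limitation period under the stated rules.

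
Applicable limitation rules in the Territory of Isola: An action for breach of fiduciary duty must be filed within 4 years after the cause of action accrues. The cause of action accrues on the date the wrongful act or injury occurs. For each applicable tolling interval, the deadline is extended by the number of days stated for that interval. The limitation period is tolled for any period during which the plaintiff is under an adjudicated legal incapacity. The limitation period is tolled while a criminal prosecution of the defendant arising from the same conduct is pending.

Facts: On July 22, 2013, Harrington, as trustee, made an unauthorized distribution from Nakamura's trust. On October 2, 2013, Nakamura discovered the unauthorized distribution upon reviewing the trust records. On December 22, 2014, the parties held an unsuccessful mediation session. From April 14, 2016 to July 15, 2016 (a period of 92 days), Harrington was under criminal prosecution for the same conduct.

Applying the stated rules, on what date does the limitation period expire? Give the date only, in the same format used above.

Accrual is governed by the date of the act, so the period began to run on July 22, 2013; the later discovery on October 2, 2013 is irrelevant under the stated rule.
4 years from July 22, 2013 is July 22, 2017.
Because the pending criminal prosecution ran from April 14, 2016 to July 15, 2016, the deadline is extended by 92 days to October 22, 2017.
Nothing else in the chronology tolls or restarts the period.

October 22, 2017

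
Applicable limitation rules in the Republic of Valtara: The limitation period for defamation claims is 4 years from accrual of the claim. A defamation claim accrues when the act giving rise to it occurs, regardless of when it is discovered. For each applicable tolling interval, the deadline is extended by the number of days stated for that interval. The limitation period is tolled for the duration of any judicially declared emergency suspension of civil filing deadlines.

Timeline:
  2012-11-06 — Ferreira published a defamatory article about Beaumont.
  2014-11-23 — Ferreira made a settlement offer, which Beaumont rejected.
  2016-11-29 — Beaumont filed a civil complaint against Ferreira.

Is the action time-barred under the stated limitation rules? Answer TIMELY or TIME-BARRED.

TIME-BARRED

The claim accrued on 2012-11-06, when the wrongful act occurred.
Adding the 4 years base period to 2012-11-06 gives a deadline of 2016-11-06, before any tolling.
None of the other events listed affects the running of the period under the stated rules.
Beaumont filed on 2016-11-29, after the 2016-11-06 deadline, so the action is time-barred.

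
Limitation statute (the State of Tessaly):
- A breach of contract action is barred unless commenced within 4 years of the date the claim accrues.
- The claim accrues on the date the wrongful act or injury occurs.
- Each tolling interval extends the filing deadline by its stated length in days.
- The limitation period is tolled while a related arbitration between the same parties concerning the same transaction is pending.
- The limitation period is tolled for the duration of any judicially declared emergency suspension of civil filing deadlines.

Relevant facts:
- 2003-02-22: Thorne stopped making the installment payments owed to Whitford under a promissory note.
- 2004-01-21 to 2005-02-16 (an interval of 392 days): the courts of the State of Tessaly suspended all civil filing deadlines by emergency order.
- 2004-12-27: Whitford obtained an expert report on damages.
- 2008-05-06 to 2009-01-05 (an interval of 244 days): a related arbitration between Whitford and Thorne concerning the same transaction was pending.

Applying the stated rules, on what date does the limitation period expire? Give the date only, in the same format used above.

The claim accrued on 2003-02-22, the date of the act.
The untolled deadline — 4 years after 2003-02-22 — is 2007-02-22.
Because the emergency suspension of filing deadlines ran from 2004-01-21 to 2005-02-16, the deadline is extended by 392 days to 2008-03-20.
By the time the pending related arbitration began on 2008-05-06, the limitation period had already expired on 2008-03-20; that interval cannot revive it.
Nothing else in the chronology tolls or restarts the period.

2008-03-20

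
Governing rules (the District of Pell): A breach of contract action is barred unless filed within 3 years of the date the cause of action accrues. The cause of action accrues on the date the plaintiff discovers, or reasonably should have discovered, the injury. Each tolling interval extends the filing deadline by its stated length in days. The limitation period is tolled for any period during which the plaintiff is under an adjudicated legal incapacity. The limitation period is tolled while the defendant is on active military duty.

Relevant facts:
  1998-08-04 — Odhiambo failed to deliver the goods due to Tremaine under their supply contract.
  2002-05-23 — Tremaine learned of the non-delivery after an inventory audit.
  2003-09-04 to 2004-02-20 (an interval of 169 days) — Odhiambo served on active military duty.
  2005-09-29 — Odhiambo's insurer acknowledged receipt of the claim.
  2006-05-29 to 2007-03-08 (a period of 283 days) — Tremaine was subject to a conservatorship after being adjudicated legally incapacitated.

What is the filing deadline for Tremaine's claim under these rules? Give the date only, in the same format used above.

The claim did not accrue until Tremaine discovered the injury on 2002-05-23; the 1998-08-04 act date does not start the clock under the stated rule.
Adding the 3 years base period to 2002-05-23 gives a deadline of 2005-05-23, before any tolling.
Because the defendant's active military service ran from 2003-09-04 to 2004-02-20, the deadline is extended by 169 days to 2005-11-08.
By the time the plaintiff's legal incapacity began on 2006-05-29, the limitation period had already expired on 2005-11-08; that interval cannot revive it.
None of the other events listed affects the running of the period under the stated rules.

2005-11-08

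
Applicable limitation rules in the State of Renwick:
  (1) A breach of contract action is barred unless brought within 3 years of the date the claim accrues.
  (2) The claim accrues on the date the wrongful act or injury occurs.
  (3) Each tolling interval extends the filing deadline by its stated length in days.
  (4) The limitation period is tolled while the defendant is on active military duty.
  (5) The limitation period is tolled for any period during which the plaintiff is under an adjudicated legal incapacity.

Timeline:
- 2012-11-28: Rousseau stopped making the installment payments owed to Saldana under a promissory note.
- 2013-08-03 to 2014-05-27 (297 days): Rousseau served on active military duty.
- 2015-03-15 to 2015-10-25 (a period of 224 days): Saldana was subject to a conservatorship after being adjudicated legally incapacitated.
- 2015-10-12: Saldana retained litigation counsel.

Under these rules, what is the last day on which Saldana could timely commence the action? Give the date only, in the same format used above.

2017-05-02

The limitation period began to run on 2012-11-28.
3 years from 2012-11-28 is 2015-11-28.
Because the defendant's active military service ran from 2013-08-03 to 2014-05-27, the deadline is extended by 297 days to 2016-09-20.
Because the plaintiff's legal incapacity ran from 2015-03-15 to 2015-10-25, the deadline is extended by 224 days to 2017-05-02.
The other events in the timeline have no effect on the limitation period under the stated rules.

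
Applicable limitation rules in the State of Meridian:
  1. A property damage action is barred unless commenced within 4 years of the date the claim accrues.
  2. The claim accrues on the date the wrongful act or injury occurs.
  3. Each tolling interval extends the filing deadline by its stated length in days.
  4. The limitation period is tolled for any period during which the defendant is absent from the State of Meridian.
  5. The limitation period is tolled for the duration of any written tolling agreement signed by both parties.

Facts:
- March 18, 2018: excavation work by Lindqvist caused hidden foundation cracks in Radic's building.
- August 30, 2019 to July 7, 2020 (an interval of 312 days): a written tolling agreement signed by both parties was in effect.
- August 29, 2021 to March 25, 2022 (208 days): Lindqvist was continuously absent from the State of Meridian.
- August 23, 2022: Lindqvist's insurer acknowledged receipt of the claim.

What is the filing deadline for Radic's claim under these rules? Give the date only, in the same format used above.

The limitation period began to run on March 18, 2018.
4 years from March 18, 2018 is March 18, 2022.
The written tolling agreement from August 30, 2019 to July 7, 2020 tolled the period for 312 days, extending the deadline to January 24, 2023.
Because the defendant's absence from the jurisdiction ran from August 29, 2021 to March 25, 2022, the deadline is extended by 208 days to August 20, 2023.
The other events in the timeline have no effect on the limitation period under the stated rules.

August 20, 2023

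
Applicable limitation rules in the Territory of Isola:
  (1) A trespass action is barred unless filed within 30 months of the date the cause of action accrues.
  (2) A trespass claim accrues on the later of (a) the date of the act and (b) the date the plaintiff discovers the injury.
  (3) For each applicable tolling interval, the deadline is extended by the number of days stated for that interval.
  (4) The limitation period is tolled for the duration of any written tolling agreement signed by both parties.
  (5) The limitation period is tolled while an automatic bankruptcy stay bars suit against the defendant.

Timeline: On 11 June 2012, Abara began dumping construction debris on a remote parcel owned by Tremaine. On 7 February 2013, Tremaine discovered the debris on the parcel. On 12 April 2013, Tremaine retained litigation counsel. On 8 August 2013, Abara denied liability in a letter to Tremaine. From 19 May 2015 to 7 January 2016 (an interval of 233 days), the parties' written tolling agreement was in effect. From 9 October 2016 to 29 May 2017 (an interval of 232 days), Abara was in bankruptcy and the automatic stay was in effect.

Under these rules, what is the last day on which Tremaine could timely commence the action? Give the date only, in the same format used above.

The claim accrued on 7 February 2013 — the later of the 11 June 2012 act and the 7 February 2013 discovery.
30 months from 7 February 2013 is 7 August 2015.
Because the written tolling agreement ran from 19 May 2015 to 7 January 2016, the deadline is extended by 233 days to 27 March 2016.
By the time the automatic bankruptcy stay began on 9 October 2016, the limitation period had already expired on 27 March 2016; that interval cannot revive it.
The other events in the timeline have no effect on the limitation period under the stated rules.

27 March 2016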